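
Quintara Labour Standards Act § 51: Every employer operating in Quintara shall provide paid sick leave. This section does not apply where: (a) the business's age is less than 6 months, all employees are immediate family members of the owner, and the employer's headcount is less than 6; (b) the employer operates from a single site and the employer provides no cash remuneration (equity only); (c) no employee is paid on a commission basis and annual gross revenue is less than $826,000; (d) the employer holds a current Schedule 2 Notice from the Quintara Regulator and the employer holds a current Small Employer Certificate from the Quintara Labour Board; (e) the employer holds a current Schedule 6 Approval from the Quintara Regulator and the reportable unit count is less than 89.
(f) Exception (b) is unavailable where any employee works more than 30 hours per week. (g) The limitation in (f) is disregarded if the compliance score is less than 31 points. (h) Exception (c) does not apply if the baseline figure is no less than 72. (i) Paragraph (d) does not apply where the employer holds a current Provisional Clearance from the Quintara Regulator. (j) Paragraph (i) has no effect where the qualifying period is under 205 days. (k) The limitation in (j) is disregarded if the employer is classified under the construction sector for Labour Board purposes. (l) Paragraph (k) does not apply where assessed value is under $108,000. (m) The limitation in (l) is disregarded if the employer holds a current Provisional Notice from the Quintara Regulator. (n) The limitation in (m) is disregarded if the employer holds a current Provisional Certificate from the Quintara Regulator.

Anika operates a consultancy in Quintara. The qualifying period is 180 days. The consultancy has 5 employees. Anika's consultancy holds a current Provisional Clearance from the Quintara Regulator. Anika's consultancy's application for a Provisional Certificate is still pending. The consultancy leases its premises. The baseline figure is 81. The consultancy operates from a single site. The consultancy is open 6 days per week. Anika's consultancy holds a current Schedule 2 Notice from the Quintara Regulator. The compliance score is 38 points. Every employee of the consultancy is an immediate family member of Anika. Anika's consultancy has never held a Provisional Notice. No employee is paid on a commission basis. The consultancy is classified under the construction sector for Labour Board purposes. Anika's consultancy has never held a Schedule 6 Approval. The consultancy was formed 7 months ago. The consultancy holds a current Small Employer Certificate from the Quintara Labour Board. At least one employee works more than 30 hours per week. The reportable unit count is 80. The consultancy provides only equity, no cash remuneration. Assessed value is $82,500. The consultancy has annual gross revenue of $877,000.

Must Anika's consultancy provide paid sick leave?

Exception (a) requires that the business's age is less than 6 months; but the business's age is 7 months, not less than 6 months, so (a) is unavailable.
Exception (b): the employer operates from a single site; remuneration is equity-only — every condition holds. Turning to paragraphs (f)–(g): (f) operates against (b): at least one employee exceeds 30 hours/week. (g), which would lift (f), is not engaged — the compliance score is 38 points, not less than 31 points. So (b) is unavailable.
Exception (c) does not apply: annual gross revenue is $877,000, not less than $826,000.
All of (d)'s requirements are met (a current Schedule 2 Notice is held; a current Small Employer Certificate is held). As to paragraphs (i)–(n): (i) applies (a current Provisional Clearance is held), but is set aside by (j): (j) operates against (i): the qualifying period is 180 days, under the 205 days limit. (k) operates (the consultancy is classified under the construction sector), but is displaced by (l): (l) operates — assessed value is $82,500, under the $108,000 limit. (m) is not triggered (the Provisional Notice is not current), so (l) stands. So (d) applies.
Exception (e) does not apply: there is no Schedule 6 Approval in force.

No — exception (d) applies; Anika's consultancy is not required to provide paid sick leave.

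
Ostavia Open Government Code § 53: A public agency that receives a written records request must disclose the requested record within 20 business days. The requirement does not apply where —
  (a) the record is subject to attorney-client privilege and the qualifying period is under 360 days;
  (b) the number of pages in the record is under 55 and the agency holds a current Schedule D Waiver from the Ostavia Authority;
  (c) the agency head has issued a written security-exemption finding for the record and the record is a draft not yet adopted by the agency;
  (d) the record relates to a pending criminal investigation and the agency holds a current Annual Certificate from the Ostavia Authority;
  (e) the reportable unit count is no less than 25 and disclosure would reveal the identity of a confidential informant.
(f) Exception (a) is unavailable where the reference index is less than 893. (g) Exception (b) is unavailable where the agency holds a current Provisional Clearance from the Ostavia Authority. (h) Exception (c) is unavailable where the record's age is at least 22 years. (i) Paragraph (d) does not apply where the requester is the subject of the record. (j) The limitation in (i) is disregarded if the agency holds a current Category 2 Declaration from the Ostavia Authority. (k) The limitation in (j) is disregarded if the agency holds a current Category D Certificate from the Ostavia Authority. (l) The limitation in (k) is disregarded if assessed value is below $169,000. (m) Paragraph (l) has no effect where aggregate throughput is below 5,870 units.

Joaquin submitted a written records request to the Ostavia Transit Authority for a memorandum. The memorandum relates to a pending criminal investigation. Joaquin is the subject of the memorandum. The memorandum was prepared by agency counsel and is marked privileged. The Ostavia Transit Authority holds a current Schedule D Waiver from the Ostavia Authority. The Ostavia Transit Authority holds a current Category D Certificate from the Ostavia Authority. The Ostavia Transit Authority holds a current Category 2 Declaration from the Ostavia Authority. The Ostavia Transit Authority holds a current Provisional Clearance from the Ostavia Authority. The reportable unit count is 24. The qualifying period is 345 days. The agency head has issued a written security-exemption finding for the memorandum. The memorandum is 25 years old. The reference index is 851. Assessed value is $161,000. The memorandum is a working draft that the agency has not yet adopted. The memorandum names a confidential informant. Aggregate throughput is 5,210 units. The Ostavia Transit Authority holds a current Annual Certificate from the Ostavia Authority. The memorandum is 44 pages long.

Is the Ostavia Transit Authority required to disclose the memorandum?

Exception (a) is satisfied on its face — the memorandum is privileged; the qualifying period is 345 days, under the 360 days limit. Turning to paragraph (f): (f) is triggered — the reference index is 851, less than the 893 limit. So (a) is unavailable.
Exception (b)'s conditions are all satisfied: the number of pages in the record is 44, under the 55 limit; a current Schedule D Waiver is held. But: (g) applies — a current Provisional Clearance is held. So (b) is unavailable.
Exception (c)'s conditions are all satisfied: a written security-exemption finding has been issued; the memorandum is an unadopted draft. But applying paragraph (h): (h) operates against (c): the record's age is 25 years, meeting the 22 years threshold. Exception (c) does not apply.
Exception (d) is satisfied on its face — the memorandum relates to a pending investigation; a current Annual Certificate is held. But: (i) operates against (d): Joaquin is the subject of the memorandum. (j) is triggered (a current Category 2 Declaration is held), but is itself disapplied by (k): (k) applies — a current Category D Certificate is held. (l) would limit (k) — assessed value is $161,000, below the $169,000 limit — but (m) sets (l) aside: (m) operates against (l): aggregate throughput is 5,210 units, below the 5,870 units limit. (d) is therefore removed.
Exception (e) does not apply: the reportable unit count is 24, short of 25.
No exception is made out. the Ostavia Transit Authority falls within the general rule.

Yes — the Ostavia Transit Authority must disclose the memorandum.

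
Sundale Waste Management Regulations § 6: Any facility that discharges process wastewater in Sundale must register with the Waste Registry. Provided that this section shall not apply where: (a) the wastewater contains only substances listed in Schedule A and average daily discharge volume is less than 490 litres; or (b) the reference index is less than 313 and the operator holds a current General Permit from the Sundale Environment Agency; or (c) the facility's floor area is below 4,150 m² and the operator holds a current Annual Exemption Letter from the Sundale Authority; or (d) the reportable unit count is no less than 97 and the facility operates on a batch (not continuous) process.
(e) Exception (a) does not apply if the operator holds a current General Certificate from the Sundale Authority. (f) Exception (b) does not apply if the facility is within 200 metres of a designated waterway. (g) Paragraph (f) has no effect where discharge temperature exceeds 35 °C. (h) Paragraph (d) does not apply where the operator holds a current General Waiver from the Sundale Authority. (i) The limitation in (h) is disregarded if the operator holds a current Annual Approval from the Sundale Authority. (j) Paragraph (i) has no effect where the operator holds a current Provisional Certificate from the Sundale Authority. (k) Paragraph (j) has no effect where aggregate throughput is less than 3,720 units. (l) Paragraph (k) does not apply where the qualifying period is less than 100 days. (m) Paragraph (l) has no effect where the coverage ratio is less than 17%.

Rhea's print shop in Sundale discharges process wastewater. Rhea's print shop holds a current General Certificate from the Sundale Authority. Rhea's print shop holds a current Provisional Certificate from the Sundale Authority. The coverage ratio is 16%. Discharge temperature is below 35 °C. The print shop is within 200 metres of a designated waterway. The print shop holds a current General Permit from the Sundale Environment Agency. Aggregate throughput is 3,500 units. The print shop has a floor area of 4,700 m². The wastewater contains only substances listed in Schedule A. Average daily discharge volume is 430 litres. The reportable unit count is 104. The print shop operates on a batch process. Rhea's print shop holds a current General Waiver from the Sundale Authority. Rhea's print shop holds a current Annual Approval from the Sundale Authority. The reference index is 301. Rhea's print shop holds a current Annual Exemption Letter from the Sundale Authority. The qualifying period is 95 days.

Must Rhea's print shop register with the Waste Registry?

No — exception (d) applies; Rhea's print shop is not required to register with the Waste Registry.

Exception (a): the wastewater is Schedule-A-only; average daily discharge volume is 430 litres, less than the 490 litres limit — every condition holds. But applying paragraph (e): (e) applies — a current General Certificate is held. So (a) is unavailable.
Exception (b): the reference index is 301, less than the 313 limit; a current General Permit is held — every condition holds. But applying paragraphs (f)–(g): (f) operates — the print shop is within 200 m of a designated waterway. (g), which would lift (f), is not triggered — discharge temperature is below 35 °C. So (b) is unavailable.
Exception (c) fails — the facility's floor area is 4,700 m², not below 4,150 m².
Exception (d): the reportable unit count is 104, meeting the 97 threshold; the facility operates on a batch process — every condition holds. Under paragraphs (h)–(m): (h) operates (a current General Waiver is held), but is itself disapplied by (i): (i) applies — a current Annual Approval is held. (j) is triggered (a current Provisional Certificate is held), but is set aside by (k): (k) operates against (j): aggregate throughput is 3,500 units, less than the 3,720 units limit. (l) applies (the qualifying period is 95 days, less than the 100 days limit), but is overridden by (m): (m) operates against (l): the coverage ratio is 16%, less than the 17% limit. Exception (d) stands.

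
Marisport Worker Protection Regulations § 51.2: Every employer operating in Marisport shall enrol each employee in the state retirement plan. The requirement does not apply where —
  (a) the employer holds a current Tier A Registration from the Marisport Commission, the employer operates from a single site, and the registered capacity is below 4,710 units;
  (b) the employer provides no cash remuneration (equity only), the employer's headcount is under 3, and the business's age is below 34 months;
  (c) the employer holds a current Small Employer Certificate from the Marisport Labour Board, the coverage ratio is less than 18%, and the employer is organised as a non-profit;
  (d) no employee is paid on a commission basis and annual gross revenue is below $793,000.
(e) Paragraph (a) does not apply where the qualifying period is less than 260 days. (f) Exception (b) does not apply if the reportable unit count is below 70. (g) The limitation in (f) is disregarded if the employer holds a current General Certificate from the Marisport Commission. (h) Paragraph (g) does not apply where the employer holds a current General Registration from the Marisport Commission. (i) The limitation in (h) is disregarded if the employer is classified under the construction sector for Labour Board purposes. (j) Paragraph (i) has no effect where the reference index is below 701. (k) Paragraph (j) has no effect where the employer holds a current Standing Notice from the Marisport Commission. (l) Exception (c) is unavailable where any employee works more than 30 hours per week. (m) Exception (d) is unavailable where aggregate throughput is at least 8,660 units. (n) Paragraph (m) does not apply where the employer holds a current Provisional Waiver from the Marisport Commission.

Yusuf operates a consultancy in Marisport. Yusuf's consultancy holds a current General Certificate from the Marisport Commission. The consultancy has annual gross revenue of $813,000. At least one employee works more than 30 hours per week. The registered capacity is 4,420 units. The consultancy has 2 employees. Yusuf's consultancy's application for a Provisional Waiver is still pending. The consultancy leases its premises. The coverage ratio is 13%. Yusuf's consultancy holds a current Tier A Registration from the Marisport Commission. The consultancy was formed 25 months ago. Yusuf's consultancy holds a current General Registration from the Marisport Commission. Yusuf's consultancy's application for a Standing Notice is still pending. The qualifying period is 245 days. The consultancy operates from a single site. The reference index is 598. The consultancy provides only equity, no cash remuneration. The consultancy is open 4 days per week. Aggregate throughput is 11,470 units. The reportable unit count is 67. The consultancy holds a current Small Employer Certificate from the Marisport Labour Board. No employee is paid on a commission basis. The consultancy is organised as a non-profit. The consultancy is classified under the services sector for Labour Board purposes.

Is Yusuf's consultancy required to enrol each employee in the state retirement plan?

Exception (a)'s conditions are all satisfied: a current Tier A Registration is held; the employer operates from a single site; the registered capacity is 4,420 units, below the 4,710 units limit. Turning to paragraph (e): (e) operates against (a): the qualifying period is 245 days, less than the 260 days limit. So (a) is unavailable.
Exception (b): remuneration is equity-only; the employer's headcount is 2, under the 3 limit; the business's age is 25 months, below the 34 months limit — every condition holds. However, paragraphs (f)–(k) must be considered: (f) operates against (b): the reportable unit count is 67, below the 70 limit. (g) would limit (f) — a current General Certificate is held — but (h) sets (g) aside: (h) operates against (g): a current General Registration is held. (i) does not operate here (the consultancy is classified under the services sector), so (h) stands. (b) is therefore removed.
Exception (c) is satisfied on its face — a current Small Employer Certificate is held; the coverage ratio is 13%, less than the 18% limit; the employer is a non-profit. But: (l) operates against (c): at least one employee exceeds 30 hours/week. So (c) is unavailable.
Exception (d) fails — annual gross revenue is $813,000, not below $793,000.
No exception displaces § 51.2.

Yes — Yusuf's consultancy must enrol each employee in the state retirement plan.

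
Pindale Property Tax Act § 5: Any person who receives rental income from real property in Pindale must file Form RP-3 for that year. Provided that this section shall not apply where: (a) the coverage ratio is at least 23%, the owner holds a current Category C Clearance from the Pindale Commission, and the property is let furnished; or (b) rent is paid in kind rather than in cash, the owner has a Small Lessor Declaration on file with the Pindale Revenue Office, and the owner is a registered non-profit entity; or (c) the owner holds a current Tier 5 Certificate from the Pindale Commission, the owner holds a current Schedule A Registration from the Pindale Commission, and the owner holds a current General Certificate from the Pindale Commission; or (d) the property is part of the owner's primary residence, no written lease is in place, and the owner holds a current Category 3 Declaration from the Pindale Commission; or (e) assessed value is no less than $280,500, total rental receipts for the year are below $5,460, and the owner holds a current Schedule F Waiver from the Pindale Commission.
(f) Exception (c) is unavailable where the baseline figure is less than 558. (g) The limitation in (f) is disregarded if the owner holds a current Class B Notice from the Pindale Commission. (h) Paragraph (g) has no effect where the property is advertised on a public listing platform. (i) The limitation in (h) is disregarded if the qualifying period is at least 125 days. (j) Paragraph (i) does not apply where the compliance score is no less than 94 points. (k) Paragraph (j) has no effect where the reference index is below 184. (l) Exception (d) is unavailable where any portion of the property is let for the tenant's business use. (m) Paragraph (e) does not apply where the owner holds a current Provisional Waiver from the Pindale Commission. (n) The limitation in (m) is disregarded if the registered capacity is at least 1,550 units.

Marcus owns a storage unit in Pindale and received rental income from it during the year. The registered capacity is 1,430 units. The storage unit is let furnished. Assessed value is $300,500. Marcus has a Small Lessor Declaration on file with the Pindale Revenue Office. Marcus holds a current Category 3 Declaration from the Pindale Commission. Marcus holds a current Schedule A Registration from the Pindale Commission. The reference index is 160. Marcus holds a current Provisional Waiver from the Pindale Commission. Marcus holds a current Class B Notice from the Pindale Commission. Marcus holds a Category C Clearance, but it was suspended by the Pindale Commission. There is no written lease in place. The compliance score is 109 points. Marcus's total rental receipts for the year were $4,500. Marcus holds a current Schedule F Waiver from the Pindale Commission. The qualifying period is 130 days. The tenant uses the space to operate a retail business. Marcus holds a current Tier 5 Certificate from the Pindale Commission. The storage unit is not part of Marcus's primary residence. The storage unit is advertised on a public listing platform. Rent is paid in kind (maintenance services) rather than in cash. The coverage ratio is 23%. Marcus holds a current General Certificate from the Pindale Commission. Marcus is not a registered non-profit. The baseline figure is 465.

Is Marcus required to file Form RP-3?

Exception (a) requires that the owner holds a current Category C Clearance from the Pindale Commission; but the Category C Clearance is not current, so (a) is unavailable.
Exception (b) requires that the owner is a registered non-profit entity; but Marcus is not a registered non-profit, so (b) is unavailable.
Exception (c)'s conditions are all satisfied: a current Tier 5 Certificate is held; a current Schedule A Registration is held; a current General Certificate is held. Applying paragraphs (f)–(k): (f) would limit (c) — the baseline figure is 465, less than the 558 limit — but (g) sets (f) aside: (g) operates against (f): a current Class B Notice is held. (h) is triggered (the property is publicly advertised), but yields to (i): (i) is engaged — the qualifying period is 130 days, meeting the 125 days threshold. (j) operates (the compliance score is 109 points, meeting the 94 points threshold), but yields to (k): (k) is triggered — the reference index is 160, below the 184 limit. So (c) applies.
Exception (d) fails — the storage unit is not part of the primary residence.
Exception (e)'s conditions are all satisfied: assessed value is $300,500, meeting the $280,500 threshold; total rental receipts for the year are $4,500, below the $5,460 limit; a current Schedule F Waiver is held. But applying paragraphs (m)–(n): (m) operates against (e): a current Provisional Waiver is held. (n) does not operate here (the registered capacity is 1,430 units, short of 1,550 units), so (m) stands. So (e) is unavailable.

No — exception (c) applies; Marcus is not required to file Form RP-3.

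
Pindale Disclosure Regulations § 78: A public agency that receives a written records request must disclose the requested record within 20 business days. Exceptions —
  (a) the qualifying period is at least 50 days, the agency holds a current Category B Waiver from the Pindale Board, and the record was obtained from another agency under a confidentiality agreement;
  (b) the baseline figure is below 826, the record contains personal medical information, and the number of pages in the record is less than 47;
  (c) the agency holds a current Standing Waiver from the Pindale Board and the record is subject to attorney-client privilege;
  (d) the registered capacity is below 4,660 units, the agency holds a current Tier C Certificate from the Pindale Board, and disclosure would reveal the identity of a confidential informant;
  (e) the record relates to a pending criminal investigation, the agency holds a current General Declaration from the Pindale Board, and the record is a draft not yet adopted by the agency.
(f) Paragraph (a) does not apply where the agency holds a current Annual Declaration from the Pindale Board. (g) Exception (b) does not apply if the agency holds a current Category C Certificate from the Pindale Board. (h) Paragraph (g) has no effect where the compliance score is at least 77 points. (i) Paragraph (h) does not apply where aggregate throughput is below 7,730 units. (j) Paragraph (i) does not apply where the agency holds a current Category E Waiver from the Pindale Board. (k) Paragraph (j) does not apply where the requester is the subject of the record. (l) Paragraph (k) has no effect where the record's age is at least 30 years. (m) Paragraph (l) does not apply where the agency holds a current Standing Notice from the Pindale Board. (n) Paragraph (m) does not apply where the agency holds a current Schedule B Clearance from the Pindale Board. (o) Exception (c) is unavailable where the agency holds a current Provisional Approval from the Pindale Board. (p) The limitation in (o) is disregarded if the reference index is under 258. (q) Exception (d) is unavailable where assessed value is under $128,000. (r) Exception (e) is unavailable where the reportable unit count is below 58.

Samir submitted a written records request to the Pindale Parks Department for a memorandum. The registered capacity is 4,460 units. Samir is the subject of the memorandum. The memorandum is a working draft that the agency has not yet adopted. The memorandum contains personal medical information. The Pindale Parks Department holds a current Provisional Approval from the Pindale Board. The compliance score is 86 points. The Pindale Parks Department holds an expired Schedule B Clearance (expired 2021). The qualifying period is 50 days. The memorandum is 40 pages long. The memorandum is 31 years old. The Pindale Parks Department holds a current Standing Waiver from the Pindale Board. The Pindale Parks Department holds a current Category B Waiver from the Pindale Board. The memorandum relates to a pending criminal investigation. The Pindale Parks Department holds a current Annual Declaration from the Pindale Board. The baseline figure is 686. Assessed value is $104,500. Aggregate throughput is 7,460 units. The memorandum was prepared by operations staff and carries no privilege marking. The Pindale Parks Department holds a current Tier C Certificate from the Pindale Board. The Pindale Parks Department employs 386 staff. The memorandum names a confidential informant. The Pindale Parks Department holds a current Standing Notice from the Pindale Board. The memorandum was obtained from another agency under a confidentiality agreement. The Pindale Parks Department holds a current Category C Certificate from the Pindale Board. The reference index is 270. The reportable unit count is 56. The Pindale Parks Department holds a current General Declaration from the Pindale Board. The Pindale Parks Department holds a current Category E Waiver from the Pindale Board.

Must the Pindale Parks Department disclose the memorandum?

Exception (a): the qualifying period is 50 days, meeting the 50 days threshold; a current Category B Waiver is held; the memorandum was obtained under a confidentiality agreement — every condition holds. But: (f) operates against (a): a current Annual Declaration is held. So (a) is unavailable.
Exception (b): the baseline figure is 686, below the 826 limit; the memorandum contains personal medical information; the number of pages in the record is 40, less than the 47 limit — every condition holds. However, paragraphs (g)–(n) must be considered: (g) operates against (b): a current Category C Certificate is held. (h) is engaged (the compliance score is 86 points, meeting the 77 points threshold), but is displaced by (i): (i) operates against (h): aggregate throughput is 7,460 units, below the 7,730 units limit. (j) would limit (i) — a current Category E Waiver is held — but (k) sets (j) aside: (k) is triggered — Samir is the subject of the memorandum. (l) would limit (k) — the record's age is 31 years, meeting the 30 years threshold — but (m) sets (l) aside: (m) applies — a current Standing Notice is held. (n), which would lift (m), does not operate here — the Schedule B Clearance is not current. Exception (b) does not apply.
Exception (c) fails — the memorandum carries no privilege marking.
Exception (d) is satisfied on its face — the registered capacity is 4,460 units, below the 4,660 units limit; a current Tier C Certificate is held; the memorandum names a confidential informant. But: (q) applies — assessed value is $104,500, under the $128,000 limit. (d) is therefore removed.
All of (e)'s requirements are met (the memorandum relates to a pending investigation; a current General Declaration is held; the memorandum is an unadopted draft). Turning to paragraph (r): (r) operates against (e): the reportable unit count is 56, below the 58 limit. Exception (e) does not apply.
No exception is made out. the Pindale Parks Department falls within the general rule.

Yes — the Pindale Parks Department must disclose the memorandum.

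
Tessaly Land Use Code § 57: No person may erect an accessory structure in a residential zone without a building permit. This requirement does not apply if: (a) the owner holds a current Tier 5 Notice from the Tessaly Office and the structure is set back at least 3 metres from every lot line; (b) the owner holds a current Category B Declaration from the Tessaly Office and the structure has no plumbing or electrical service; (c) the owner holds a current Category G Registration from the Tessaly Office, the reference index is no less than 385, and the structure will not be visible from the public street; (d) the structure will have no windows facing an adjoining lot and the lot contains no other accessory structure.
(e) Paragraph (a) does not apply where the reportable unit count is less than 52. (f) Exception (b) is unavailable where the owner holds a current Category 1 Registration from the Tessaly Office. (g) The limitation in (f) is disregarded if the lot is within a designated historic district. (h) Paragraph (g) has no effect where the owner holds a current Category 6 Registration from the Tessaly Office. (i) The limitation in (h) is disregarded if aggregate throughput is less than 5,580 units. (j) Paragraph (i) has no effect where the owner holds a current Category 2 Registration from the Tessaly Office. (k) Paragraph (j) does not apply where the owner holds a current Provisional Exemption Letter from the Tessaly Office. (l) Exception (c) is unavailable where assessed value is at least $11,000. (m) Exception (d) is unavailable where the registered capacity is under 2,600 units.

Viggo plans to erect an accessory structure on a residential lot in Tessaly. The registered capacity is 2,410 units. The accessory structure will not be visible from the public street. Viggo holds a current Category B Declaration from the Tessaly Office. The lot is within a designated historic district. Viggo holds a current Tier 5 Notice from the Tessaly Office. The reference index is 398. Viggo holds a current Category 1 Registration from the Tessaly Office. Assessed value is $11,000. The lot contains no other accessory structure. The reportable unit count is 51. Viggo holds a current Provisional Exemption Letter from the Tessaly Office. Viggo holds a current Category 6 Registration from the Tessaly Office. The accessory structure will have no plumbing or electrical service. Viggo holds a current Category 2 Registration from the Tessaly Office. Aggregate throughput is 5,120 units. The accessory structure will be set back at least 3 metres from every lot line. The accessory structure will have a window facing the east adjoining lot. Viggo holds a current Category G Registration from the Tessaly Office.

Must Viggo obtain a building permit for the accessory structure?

No — exception (b) applies; Viggo does not need a building permit.

Exception (a)'s conditions are all satisfied: a current Tier 5 Notice is held; the setback is at least 3 m on every side. But applying paragraph (e): (e) operates against (a): the reportable unit count is 51, less than the 52 limit. Exception (a) does not apply.
Exception (b)'s conditions are all satisfied: a current Category B Declaration is held; there is no plumbing or electrical service. Under paragraphs (f)–(k): (f) applies (a current Category 1 Registration is held), but is overridden by (g): (g) operates against (f): the lot is in a historic district. (h) is triggered (a current Category 6 Registration is held), but is overridden by (i): (i) operates against (h): aggregate throughput is 5,120 units, less than the 5,580 units limit. (j) applies (a current Category 2 Registration is held), but yields to (k): (k) is triggered — a current Provisional Exemption Letter is held. Exception (b) stands.
Exception (c)'s conditions are all satisfied: a current Category G Registration is held; the reference index is 398, meeting the 385 threshold; the structure will not be visible from the street. But applying paragraph (l): (l) operates against (c): assessed value is $11,000, meeting the $11,000 threshold. Exception (c) does not apply.
Exception (d) requires that the structure will have no windows facing an adjoining lot; but a window faces an adjoining lot, so (d) is unavailable.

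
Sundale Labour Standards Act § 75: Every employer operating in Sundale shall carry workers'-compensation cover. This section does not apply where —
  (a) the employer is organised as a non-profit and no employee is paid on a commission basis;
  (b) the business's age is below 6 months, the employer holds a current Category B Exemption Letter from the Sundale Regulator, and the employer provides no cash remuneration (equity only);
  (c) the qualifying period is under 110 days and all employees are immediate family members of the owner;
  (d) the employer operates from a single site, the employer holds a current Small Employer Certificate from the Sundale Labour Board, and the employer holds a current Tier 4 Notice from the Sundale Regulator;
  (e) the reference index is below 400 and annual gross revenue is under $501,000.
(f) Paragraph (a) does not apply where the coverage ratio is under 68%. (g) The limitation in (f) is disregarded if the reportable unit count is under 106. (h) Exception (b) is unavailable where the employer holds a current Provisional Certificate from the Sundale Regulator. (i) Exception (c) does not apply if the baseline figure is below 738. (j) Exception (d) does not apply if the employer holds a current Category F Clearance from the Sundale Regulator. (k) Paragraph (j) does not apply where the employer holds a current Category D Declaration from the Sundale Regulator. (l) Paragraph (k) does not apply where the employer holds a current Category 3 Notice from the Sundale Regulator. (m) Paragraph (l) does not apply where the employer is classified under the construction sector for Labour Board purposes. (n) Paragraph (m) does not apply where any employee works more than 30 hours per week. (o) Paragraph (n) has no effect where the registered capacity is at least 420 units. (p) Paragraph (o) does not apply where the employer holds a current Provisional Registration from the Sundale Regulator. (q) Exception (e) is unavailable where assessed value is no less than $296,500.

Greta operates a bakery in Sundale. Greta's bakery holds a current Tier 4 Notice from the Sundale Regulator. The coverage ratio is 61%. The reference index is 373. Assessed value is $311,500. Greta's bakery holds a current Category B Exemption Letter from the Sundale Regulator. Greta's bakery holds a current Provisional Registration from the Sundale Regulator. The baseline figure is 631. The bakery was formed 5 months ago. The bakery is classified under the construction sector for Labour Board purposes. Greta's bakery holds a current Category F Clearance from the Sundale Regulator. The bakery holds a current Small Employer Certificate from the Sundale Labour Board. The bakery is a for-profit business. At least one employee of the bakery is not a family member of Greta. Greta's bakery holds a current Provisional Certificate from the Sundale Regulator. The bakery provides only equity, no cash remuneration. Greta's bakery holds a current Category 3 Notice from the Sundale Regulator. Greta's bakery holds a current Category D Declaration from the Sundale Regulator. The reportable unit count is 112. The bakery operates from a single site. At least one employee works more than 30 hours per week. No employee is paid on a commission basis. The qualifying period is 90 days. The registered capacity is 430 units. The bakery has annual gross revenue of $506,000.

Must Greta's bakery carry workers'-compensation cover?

Exception (a) fails — the employer is for-profit.
Exception (b) is satisfied on its face — the business's age is 5 months, below the 6 months limit; a current Category B Exemption Letter is held; remuneration is equity-only. However, paragraph (h) must be considered: (h) operates against (b): a current Provisional Certificate is held. So (b) is unavailable.
Exception (c) does not apply: at least one employee is not a family member.
Exception (d): the employer operates from a single site; a current Small Employer Certificate is held; a current Tier 4 Notice is held — every condition holds. But: (j) applies — a current Category F Clearance is held. (k) is triggered (a current Category D Declaration is held), but is itself disapplied by (l): (l) operates against (k): a current Category 3 Notice is held. (m) is triggered (the bakery is classified under the construction sector), but is set aside by (n): (n) operates — at least one employee exceeds 30 hours/week. (o) would limit (n) — the registered capacity is 430 units, meeting the 420 units threshold — but (p) sets (o) aside: (p) operates against (o): a current Provisional Registration is held. (d) is therefore removed.
Exception (e) requires that annual gross revenue is under $501,000; but annual gross revenue is $506,000, not under $501,000, so (e) is unavailable.
Every exception is unavailable, so the rule governs.

Yes — Greta's bakery must carry workers'-compensation cover.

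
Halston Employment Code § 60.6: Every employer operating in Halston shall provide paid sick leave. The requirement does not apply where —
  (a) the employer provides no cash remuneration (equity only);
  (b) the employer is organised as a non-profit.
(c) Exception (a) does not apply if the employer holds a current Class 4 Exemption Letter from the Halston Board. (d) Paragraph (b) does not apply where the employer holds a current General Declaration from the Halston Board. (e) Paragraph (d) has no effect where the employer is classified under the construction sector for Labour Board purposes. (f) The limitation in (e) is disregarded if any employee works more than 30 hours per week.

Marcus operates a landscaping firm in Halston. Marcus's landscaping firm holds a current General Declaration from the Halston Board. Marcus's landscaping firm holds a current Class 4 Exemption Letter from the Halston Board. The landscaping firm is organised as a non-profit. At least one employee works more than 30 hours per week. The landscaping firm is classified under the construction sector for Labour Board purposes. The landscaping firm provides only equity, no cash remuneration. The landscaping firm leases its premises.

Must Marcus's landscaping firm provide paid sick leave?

Yes — Marcus's landscaping firm must provide paid sick leave.

Exception (a) is satisfied on its face — remuneration is equity-only. Turning to paragraph (c): (c) is engaged — a current Class 4 Exemption Letter is held. (a) is therefore removed.
All of (b)'s requirements are met (the employer is a non-profit). However, paragraphs (d)–(f) must be considered: (d) operates against (b): a current General Declaration is held. (e) would limit (d) — the landscaping firm is classified under the construction sector — but (f) sets (e) aside: (f) operates against (e): at least one employee exceeds 30 hours/week. So (b) is unavailable.
Every exception is unavailable, so the rule governs.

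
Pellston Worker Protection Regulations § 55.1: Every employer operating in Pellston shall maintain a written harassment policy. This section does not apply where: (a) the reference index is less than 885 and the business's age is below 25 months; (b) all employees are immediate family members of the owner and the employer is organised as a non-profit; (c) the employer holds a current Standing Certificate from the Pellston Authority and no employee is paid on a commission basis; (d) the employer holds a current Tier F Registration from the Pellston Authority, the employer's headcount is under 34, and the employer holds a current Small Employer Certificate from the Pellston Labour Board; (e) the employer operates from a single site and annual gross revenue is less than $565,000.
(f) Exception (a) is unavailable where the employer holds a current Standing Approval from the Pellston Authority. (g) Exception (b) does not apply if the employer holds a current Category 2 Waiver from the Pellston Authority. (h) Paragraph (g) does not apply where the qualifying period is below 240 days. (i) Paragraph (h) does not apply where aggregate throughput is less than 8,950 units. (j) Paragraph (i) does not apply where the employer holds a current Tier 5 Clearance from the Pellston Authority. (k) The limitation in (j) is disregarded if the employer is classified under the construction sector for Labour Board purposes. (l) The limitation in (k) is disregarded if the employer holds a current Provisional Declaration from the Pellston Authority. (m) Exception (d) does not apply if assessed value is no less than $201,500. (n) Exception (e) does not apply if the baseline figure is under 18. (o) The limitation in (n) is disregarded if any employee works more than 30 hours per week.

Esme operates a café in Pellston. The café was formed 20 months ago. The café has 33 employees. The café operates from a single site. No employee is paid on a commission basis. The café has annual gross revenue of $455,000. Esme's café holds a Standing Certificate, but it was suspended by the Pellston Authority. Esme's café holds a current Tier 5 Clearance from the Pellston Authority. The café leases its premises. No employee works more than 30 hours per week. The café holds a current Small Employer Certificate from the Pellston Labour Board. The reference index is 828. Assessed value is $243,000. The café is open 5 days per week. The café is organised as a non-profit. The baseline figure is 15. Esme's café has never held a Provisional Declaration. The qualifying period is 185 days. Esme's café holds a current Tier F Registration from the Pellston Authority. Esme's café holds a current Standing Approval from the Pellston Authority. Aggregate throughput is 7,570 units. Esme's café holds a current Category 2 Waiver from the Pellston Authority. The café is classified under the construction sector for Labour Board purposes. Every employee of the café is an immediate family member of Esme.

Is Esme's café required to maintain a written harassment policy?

Yes — Esme's café must maintain a written harassment policy.

Exception (a): the reference index is 828, less than the 885 limit; the business's age is 20 months, below the 25 months limit — every condition holds. However, paragraph (f) must be considered: (f) operates against (a): a current Standing Approval is held. Exception (a) does not apply.
Exception (b) is satisfied on its face — every employee is an immediate family member; the employer is a non-profit. Turning to paragraphs (g)–(l): (g) operates against (b): a current Category 2 Waiver is held. (h) would limit (g) — the qualifying period is 185 days, below the 240 days limit — but (i) sets (h) aside: (i) operates against (h): aggregate throughput is 7,570 units, less than the 8,950 units limit. (j) would limit (i) — a current Tier 5 Clearance is held — but (k) sets (j) aside: (k) operates — the café is classified under the construction sector. (l), which would lift (k), is not triggered — there is no Provisional Declaration in force. Exception (b) does not apply.
Exception (c) requires that the employer holds a current Standing Certificate from the Pellston Authority; but the Standing Certificate is not current, so (c) is unavailable.
All of (d)'s requirements are met (a current Tier F Registration is held; the employer's headcount is 33, under the 34 limit; a current Small Employer Certificate is held). Turning to paragraph (m): (m) is engaged — assessed value is $243,000, meeting the $201,500 threshold. Exception (d) does not apply.
Exception (e): the employer operates from a single site; annual gross revenue is $455,000, less than the $565,000 limit — every condition holds. However, paragraphs (n)–(o) must be considered: (n) is triggered — the baseline figure is 15, under the 18 limit. (o), which would lift (n), does not operate here — no employee exceeds 30 hours/week. (e) is therefore removed.
Every exception is unavailable, so the rule governs.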